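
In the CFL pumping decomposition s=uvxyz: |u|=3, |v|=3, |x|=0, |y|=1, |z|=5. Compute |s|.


|s| = |u| + |v| + |x| + |y| + |z|
= 3 + 3 + 0 + 1 + 5
= 6 + 0 + 6
= 6 + 6
= 12

12


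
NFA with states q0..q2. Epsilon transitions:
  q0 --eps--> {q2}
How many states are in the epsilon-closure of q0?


Starting from q0
Initialize closure = {q0}
Follow epsilon from q0 -> add q2
Final closure: {q0, q2}
Size = 2

2


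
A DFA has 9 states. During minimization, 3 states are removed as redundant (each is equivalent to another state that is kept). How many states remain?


Original DFA: 9 states
Redundant states removed: 3
Minimized states = original - removed
= 9 - 3
= 6

6


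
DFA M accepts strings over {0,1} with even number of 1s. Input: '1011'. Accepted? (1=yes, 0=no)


DFA has 2 states: q_even (start, accept=yes) and q_odd
Processing string '1011' character by character:
  Position 0: read '1', 1-count=1 -> q_odd
  Position 1: read '0', 1-count=1 -> q_odd (no change)
  Position 2: read '1', 1-count=2 -> q_even
  Position 3: read '1', 1-count=3 -> q_odd
Final state: q_odd, total 1s = 3 (odd); the DFA requires an even count -> reject

0


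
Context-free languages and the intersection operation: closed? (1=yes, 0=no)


CFL closure properties:
  Closed under: union, concatenation, Kleene star
  NOT closed under: intersection, complement
Operation 'intersection' is in not-closed list -> No (not closed)

0


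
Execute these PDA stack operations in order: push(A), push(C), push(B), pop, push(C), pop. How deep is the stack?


Tracing stack operations:
  push(A) -> stack = [A], depth=1
  push(C) -> stack = [A,C], depth=2
  push(B) -> stack = [A,C,B], depth=3
  pop -> removed B, stack = [A,C], depth=2
  push(C) -> stack = [A,C,C], depth=3
  pop -> removed C, stack = [A,C], depth=2
Final depth = 2

2


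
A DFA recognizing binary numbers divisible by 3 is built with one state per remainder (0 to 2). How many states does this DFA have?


Divisibility by 3 is tracked via the remainder mod 3: 0, 1, ..., 2
The construction assigns one state to each remainder
Number of remainders = 3

3


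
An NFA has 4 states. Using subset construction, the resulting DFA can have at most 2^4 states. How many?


NFA has 4 states
Subset construction: each DFA state = subset of NFA states
Maximum subsets = 2^4
2^4 = 16

16


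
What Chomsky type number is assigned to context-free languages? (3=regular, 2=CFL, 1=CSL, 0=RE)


Chomsky hierarchy levels:
  Type 3: Regular (DFA/NFA/regex)
  Type 2: Context-free (PDA)
  Type 1: Context-sensitive
  Type 0: Recursively enumerable (TM)
'context-free' corresponds to Type 2

2


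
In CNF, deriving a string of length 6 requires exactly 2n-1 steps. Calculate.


Chomsky Normal Form derivation:
String length n = 6
Each step either:
  - Splits a nonterminal into two (n-1 such steps)
  - Converts a nonterminal to terminal (n such steps)
Total = (n-1) + n = 2n - 1
= 2(6) - 1
= 12 - 1
= 11

11


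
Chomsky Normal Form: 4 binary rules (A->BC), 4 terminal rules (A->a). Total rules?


CNF allows two rule forms:
  A -> BC (binary): 4 rules
  A -> a (terminal): 4 rules
Total = 4 + 4 = 8

8


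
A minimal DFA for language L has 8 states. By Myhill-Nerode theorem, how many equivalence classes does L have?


Myhill-Nerode theorem:
Number of equivalence classes = number of states in minimal DFA
Minimal DFA states = 8
Therefore equivalence classes = 8

8


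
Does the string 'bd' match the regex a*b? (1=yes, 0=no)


Pattern: a*b
String: 'bd'
Pattern requires: zero or more 'a's followed by exactly one 'b'
Found 0 leading 'a's
Remaining: 'bd'
Remaining is not 'b' -> no match
Result: 0

0


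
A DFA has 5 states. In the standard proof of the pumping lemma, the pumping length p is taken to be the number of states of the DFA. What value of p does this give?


Pumping lemma for regular languages (standard proof):
Take p = |Q|, the number of DFA states.
Any string of length >= |Q| passes through |Q|+1 states while reading its first |Q| symbols,
so by pigeonhole some state repeats, giving the loop that can be pumped.
Here |Q| = 5
Therefore the proof uses p = 5

5


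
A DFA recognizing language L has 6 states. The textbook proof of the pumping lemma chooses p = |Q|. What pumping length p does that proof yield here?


Pumping lemma for regular languages (standard proof):
Take p = |Q|, the number of DFA states.
Any string of length >= |Q| passes through |Q|+1 states while reading its first |Q| symbols,
so by pigeonhole some state repeats, giving the loop that can be pumped.
Here |Q| = 6
Therefore the proof uses p = 6

6


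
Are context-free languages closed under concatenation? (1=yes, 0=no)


CFL closure properties:
  Closed under: union, concatenation, Kleene star
  NOT closed under: intersection, complement
Operation 'concatenation' is in closed list -> Yes (closed)

1


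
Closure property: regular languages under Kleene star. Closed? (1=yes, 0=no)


Regular languages are closed under:
- Union (DFA product construction)
- Intersection (DFA product construction)
- Complement (swap accept/reject states)
- Concatenation (NFA construction)
- Kleene star (NFA construction)
Kleene star is in this list
Therefore: closed

1


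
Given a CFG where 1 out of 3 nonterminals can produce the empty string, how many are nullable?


Nonterminals: {S, A, B}
A nonterminal is nullable if it can derive epsilon
Counting nullable nonterminals: 1
Total nullable = 1

1


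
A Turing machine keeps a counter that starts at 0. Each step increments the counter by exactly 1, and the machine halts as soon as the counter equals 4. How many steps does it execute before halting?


Counter starts at 0. Counting sequence:
  Step 1: counter = 1
  Step 2: counter = 2
  Step 3: counter = 3
  Step 4: counter = 4
Counter reached 4 -> halt
Total steps = 4

4


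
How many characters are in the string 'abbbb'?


String: 'abbbb'
Counting characters:
  'a' appears 1 time(s)
  'b' appears 4 time(s)
Total length = 1 + 4 = 5

5


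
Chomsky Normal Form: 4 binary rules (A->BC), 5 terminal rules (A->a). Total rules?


CNF allows two rule forms:
  A -> BC (binary): 4 rules
  A -> a (terminal): 5 rules
Total = 4 + 5 = 9

9


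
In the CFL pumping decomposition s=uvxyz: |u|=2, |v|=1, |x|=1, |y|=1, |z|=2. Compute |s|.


|s| = |u| + |v| + |x| + |y| + |z|
= 2 + 1 + 1 + 1 + 2
= 3 + 1 + 3
= 4 + 3
= 7

7


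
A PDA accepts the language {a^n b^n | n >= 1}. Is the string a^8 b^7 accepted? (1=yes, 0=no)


Language requires equal numbers of a's and b's
PDA pushes for each 'a', pops for each 'b'
Number of a's = 8
Number of b's = 7
8 != 7 -> Reject

0


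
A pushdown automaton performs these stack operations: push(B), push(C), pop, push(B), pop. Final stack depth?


Tracing stack operations:
  push(B) -> stack = [B], depth=1
  push(C) -> stack = [B,C], depth=2
  pop -> removed C, stack = [B], depth=1
  push(B) -> stack = [B,B], depth=2
  pop -> removed B, stack = [B], depth=1
Final depth = 1

1


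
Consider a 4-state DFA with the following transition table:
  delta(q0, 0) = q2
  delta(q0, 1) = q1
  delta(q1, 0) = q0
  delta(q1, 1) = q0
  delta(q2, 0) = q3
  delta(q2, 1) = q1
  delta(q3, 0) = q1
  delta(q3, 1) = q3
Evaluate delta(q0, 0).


Looking up transition function:
delta(q0, 0) in the table
Row: q0, Column: 0
Result: q2

q2


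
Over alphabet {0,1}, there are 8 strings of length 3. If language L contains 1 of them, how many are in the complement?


Alphabet: {0,1}
String length: 3
Total strings of length 3 = 2^3 = 8
Strings in L = 1
Complement = total - |L|
= 8 - 1
= 7

7


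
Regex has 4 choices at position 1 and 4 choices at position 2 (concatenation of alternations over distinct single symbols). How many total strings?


First group: 4 alternatives
Second group: 4 alternatives
Concatenation: each choice from group 1 pairs with each from group 2
Total = 4 x 4 = 16

16


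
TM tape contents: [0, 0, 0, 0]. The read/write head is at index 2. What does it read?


Tape: [0, 0, 0, 0]
Positions: 0 1 2 3
Values:    0 0 0 0
Head at position 2
tape[2] = 0

0


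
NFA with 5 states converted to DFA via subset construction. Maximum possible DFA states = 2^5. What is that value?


NFA has 5 states
Subset construction: each DFA state = subset of NFA states
Maximum subsets = 2^5
2^5 = 32

32


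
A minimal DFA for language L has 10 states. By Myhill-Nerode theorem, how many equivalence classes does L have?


Myhill-Nerode theorem:
Number of equivalence classes = number of states in minimal DFA
Minimal DFA states = 10
Therefore equivalence classes = 10

10


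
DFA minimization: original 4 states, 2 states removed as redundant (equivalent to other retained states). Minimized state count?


Original DFA: 4 states
Redundant states removed: 2
Minimized states = original - removed
= 4 - 2
= 2

2


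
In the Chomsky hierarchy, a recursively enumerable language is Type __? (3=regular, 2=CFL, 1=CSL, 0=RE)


Chomsky hierarchy levels:
  Type 3: Regular (DFA/NFA/regex)
  Type 2: Context-free (PDA)
  Type 1: Context-sensitive
  Type 0: Recursively enumerable (TM)
'recursively enumerable' corresponds to Type 0

0


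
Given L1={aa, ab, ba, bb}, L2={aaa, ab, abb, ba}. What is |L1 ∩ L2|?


L1 = {aa, ab, ba, bb}
L2 = {aaa, ab, abb, ba}
Checking each string in L1 against L2:
  'aa': in L2? No
  'ab': in L2? Yes
  'ba': in L2? Yes
  'bb': in L2? No
Intersection = {ab, ba}
|L1 ∩ L2| = 2

2


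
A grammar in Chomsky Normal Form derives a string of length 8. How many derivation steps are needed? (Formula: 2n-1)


Chomsky Normal Form derivation:
String length n = 8
Each step either:
  - Splits a nonterminal into two (n-1 such steps)
  - Converts a nonterminal to terminal (n such steps)
Total = (n-1) + n = 2n - 1
= 2(8) - 1
= 16 - 1
= 15

15


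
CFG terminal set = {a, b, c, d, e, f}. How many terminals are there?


Terminal symbols: a, b, c, d, e, f
Counting each: a (#1), b (#2), c (#3), d (#4), e (#5), f (#6)
Total = 6

6


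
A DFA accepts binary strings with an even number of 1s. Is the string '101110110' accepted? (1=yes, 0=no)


DFA has 2 states: q_even (start, accept=yes) and q_odd
Processing string '101110110' character by character:
  Position 0: read '1', 1-count=1 -> q_odd
  Position 1: read '0', 1-count=1 -> q_odd (no change)
  Position 2: read '1', 1-count=2 -> q_even
  Position 3: read '1', 1-count=3 -> q_odd
  Position 4: read '1', 1-count=4 -> q_even
  Position 5: read '0', 1-count=4 -> q_even (no change)
  Position 6: read '1', 1-count=5 -> q_odd
  Position 7: read '1', 1-count=6 -> q_even
  Position 8: read '0', 1-count=6 -> q_even (no change)
Final state: q_even, total 1s = 6 (even); the DFA requires an even count -> accept

1


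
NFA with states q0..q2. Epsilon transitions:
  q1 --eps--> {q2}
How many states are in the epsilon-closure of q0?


Starting from q0
Initialize closure = {q0}
q0 has no outgoing epsilon transitions -> nothing to add
Final closure: {q0}
Size = 1

1


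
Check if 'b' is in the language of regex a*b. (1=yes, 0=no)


Pattern: a*b
String: 'b'
Pattern requires: zero or more 'a's followed by exactly one 'b'
Found 0 leading 'a's
Remaining: 'b'
Remaining is exactly 'b' -> match
Result: 1

1


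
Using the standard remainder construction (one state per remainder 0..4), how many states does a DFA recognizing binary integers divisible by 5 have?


Divisibility by 5 is tracked via the remainder mod 5: 0, 1, ..., 4
The construction assigns one state to each remainder
Number of remainders = 5

5


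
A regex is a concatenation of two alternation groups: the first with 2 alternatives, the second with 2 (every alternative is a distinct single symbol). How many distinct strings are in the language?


First group: 2 alternatives
Second group: 2 alternatives
Concatenation: each choice from group 1 pairs with each from group 2
Total = 2 x 2 = 4

4


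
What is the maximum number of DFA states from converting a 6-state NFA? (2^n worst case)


NFA has 6 states
Subset construction: each DFA state = subset of NFA states
Maximum subsets = 2^6
2^6 = 64

64


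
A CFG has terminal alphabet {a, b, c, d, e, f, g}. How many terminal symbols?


Terminal symbols: a, b, c, d, e, f, g
Counting each: a (#1), b (#2), c (#3), d (#4), e (#5), f (#6), g (#7)
Total = 7

7


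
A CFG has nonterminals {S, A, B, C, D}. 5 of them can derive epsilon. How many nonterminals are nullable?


Nonterminals: {S, A, B, C, D}
A nonterminal is nullable if it can derive epsilon
Counting nullable nonterminals: 5
Total nullable = 5

5


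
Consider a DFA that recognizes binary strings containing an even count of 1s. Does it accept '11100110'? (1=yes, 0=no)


DFA has 2 states: q_even (start, accept=yes) and q_odd
Processing string '11100110' character by character:
  Position 0: read '1', 1-count=1 -> q_odd
  Position 1: read '1', 1-count=2 -> q_even
  Position 2: read '1', 1-count=3 -> q_odd
  Position 3: read '0', 1-count=3 -> q_odd (no change)
  Position 4: read '0', 1-count=3 -> q_odd (no change)
  Position 5: read '1', 1-count=4 -> q_even
  Position 6: read '1', 1-count=5 -> q_odd
  Position 7: read '0', 1-count=5 -> q_odd (no change)
Final state: q_odd, total 1s = 5 (odd); the DFA requires an even count -> reject

0


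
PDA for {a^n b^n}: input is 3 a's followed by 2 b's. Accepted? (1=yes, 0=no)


Language requires equal numbers of a's and b's
PDA pushes for each 'a', pops for each 'b'
Number of a's = 3
Number of b's = 2
3 != 2 -> Reject

0


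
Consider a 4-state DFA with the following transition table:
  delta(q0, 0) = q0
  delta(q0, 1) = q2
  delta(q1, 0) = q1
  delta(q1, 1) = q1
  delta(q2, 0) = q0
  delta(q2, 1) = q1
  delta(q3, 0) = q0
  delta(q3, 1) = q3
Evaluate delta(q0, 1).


Looking up transition function:
delta(q0, 1) in the table
Row: q0, Column: 1
Result: q2

q2


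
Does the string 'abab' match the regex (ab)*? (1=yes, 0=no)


Pattern: (ab)*
String: 'abab'
Pattern requires: zero or more repetitions of 'ab'
Pairs: ['ab', 'ab']
All pairs are 'ab'? Yes
Result: 1

1


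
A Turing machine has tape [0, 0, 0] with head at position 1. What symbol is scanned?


Tape: [0, 0, 0]
Positions: 0 1 2
Values:    0 0 0
Head at position 1
tape[1] = 0

0


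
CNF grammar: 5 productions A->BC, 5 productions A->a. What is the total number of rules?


CNF allows two rule forms:
  A -> BC (binary): 5 rules
  A -> a (terminal): 5 rules
Total = 5 + 5 = 10

10


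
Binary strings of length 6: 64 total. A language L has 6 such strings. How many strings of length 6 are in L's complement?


Alphabet: {0,1}
String length: 6
Total strings of length 6 = 2^6 = 64
Strings in L = 6
Complement = total - |L|
= 64 - 6
= 58

58


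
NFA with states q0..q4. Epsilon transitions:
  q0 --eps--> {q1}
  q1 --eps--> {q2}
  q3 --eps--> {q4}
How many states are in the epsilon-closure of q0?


Starting from q0
Initialize closure = {q0}
Follow epsilon from q0 -> add q1
Follow epsilon from q1 -> add q2
Final closure: {q0, q1, q2}
Size = 3

3


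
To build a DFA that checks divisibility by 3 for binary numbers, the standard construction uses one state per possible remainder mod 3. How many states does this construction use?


Divisibility by 3 is tracked via the remainder mod 3: 0, 1, ..., 2
The construction assigns one state to each remainder
Number of remainders = 3

3


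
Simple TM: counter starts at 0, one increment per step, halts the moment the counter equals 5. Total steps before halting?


Counter starts at 0. Counting sequence:
  Step 1: counter = 1
  Step 2: counter = 2
  Step 3: counter = 3
  Step 4: counter = 4
  Step 5: counter = 5
Counter reached 5 -> halt
Total steps = 5

5


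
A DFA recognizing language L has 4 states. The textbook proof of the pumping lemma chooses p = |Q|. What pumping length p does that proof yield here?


Pumping lemma for regular languages (standard proof):
Take p = |Q|, the number of DFA states.
Any string of length >= |Q| passes through |Q|+1 states while reading its first |Q| symbols,
so by pigeonhole some state repeats, giving the loop that can be pumped.
Here |Q| = 4
Therefore the proof uses p = 4

4


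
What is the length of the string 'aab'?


String: 'aab'
Counting characters:
  'a' appears 2 time(s)
  'b' appears 1 time(s)
Total length = 2 + 1 = 3

3


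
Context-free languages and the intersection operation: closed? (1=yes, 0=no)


CFL closure properties:
  Closed under: union, concatenation, Kleene star
  NOT closed under: intersection, complement
Operation 'intersection' is in not-closed list -> No (not closed)

0


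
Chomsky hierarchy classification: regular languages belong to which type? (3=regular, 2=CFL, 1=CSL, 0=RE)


Chomsky hierarchy levels:
  Type 3: Regular (DFA/NFA/regex)
  Type 2: Context-free (PDA)
  Type 1: Context-sensitive
  Type 0: Recursively enumerable (TM)
'regular' corresponds to Type 3

3


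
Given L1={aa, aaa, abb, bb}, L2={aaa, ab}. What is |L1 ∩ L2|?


L1 = {aa, aaa, abb, bb}
L2 = {aaa, ab}
Checking each string in L1 against L2:
  'aa': in L2? No
  'aaa': in L2? Yes
  'abb': in L2? No
  'bb': in L2? No
Intersection = {aaa}
|L1 ∩ L2| = 1

1


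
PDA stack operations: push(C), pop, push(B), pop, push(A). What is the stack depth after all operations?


Tracing stack operations:
  push(C) -> stack = [C], depth=1
  pop -> removed C, stack = [], depth=0
  push(B) -> stack = [B], depth=1
  pop -> removed B, stack = [], depth=0
  push(A) -> stack = [A], depth=1
Final depth = 1

1


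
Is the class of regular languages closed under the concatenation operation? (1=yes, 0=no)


Regular languages are closed under:
- Union (DFA product construction)
- Intersection (DFA product construction)
- Complement (swap accept/reject states)
- Concatenation (NFA construction)
- Kleene star (NFA construction)
concatenation is in this list
Therefore: closed

1


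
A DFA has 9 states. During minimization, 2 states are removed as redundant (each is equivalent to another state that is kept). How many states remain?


Original DFA: 9 states
Redundant states removed: 2
Minimized states = original - removed
= 9 - 2
= 7

7


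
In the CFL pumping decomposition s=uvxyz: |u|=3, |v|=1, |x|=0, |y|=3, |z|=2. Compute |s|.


|s| = |u| + |v| + |x| + |y| + |z|
= 3 + 1 + 0 + 3 + 2
= 4 + 0 + 5
= 4 + 5
= 9

9


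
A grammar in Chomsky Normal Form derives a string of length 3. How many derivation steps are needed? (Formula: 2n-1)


Chomsky Normal Form derivation:
String length n = 3
Each step either:
  - Splits a nonterminal into two (n-1 such steps)
  - Converts a nonterminal to terminal (n such steps)
Total = (n-1) + n = 2n - 1
= 2(3) - 1
= 6 - 1
= 5

5


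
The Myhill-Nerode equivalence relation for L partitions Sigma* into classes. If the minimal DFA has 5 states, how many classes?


Myhill-Nerode theorem:
Number of equivalence classes = number of states in minimal DFA
Minimal DFA states = 5
Therefore equivalence classes = 5

5


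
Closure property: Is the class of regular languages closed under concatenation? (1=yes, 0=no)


Regular languages are closed under all standard operations:
- Union: Yes (product construction)
- Intersection: Yes (product construction)
- Complement: Yes (swap accept/reject)
- Concatenation: Yes (NFA construction)
Operation: concatenation -> Closed

1


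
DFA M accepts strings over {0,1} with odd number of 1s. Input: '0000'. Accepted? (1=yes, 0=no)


DFA has 2 states: q_even (start, accept=no) and q_odd
Processing string '0000' character by character:
  Position 0: read '0', 1-count=0 -> q_even (no change)
  Position 1: read '0', 1-count=0 -> q_even (no change)
  Position 2: read '0', 1-count=0 -> q_even (no change)
  Position 3: read '0', 1-count=0 -> q_even (no change)
Final state: q_even, total 1s = 0 (even); the DFA requires an odd count -> reject

0


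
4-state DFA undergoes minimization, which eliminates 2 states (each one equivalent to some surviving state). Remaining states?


Original DFA: 4 states
Redundant states removed: 2
Minimized states = original - removed
= 4 - 2
= 2

2


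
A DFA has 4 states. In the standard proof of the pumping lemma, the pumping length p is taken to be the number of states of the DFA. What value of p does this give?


Pumping lemma for regular languages (standard proof):
Take p = |Q|, the number of DFA states.
Any string of length >= |Q| passes through |Q|+1 states while reading its first |Q| symbols,
so by pigeonhole some state repeats, giving the loop that can be pumped.
Here |Q| = 4
Therefore the proof uses p = 4

4


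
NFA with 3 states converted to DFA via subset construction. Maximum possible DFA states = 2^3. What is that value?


NFA has 3 states
Subset construction: each DFA state = subset of NFA states
Maximum subsets = 2^3
2^3 = 8

8


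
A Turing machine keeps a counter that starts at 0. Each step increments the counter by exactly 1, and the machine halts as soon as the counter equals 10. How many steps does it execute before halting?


Counter starts at 0. Counting sequence:
  Step 1: counter = 1
  Step 2: counter = 2
  Step 3: counter = 3
  Step 4: counter = 4
  Step 5: counter = 5
  Step 6: counter = 6
  ...
  Step 10: counter = 10
Counter reached 10 -> halt
Total steps = 10

10


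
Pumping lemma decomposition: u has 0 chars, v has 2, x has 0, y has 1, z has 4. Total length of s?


|s| = |u| + |v| + |x| + |y| + |z|
= 0 + 2 + 0 + 1 + 4
= 2 + 0 + 5
= 2 + 5
= 7

7


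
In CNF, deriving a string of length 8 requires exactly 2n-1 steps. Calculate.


Chomsky Normal Form derivation:
String length n = 8
Each step either:
  - Splits a nonterminal into two (n-1 such steps)
  - Converts a nonterminal to terminal (n such steps)
Total = (n-1) + n = 2n - 1
= 2(8) - 1
= 16 - 1
= 15

15


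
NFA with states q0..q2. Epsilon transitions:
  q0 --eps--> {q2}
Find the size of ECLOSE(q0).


Starting from q0
Initialize closure = {q0}
Follow epsilon from q0 -> add q2
Final closure: {q0, q2}
Size = 2

2


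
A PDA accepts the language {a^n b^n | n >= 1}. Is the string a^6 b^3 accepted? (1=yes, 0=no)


Language requires equal numbers of a's and b's
PDA pushes for each 'a', pops for each 'b'
Number of a's = 6
Number of b's = 3
6 != 3 -> Reject

0


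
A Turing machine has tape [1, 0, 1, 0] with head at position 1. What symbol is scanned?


Tape: [1, 0, 1, 0]
Positions: 0 1 2 3
Values:    1 0 1 0
Head at position 1
tape[1] = 0

0


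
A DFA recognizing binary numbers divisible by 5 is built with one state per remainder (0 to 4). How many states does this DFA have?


Divisibility by 5 is tracked via the remainder mod 5: 0, 1, ..., 4
The construction assigns one state to each remainder
Number of remainders = 5

5


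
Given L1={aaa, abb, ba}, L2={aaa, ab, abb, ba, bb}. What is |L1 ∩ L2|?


L1 = {aaa, abb, ba}
L2 = {aaa, ab, abb, ba, bb}
Checking each string in L1 against L2:
  'aaa': in L2? Yes
  'abb': in L2? Yes
  'ba': in L2? Yes
Intersection = {aaa, abb, ba}
|L1 ∩ L2| = 3

3


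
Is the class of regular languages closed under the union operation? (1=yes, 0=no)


Regular languages are closed under:
- Union (DFA product construction)
- Intersection (DFA product construction)
- Complement (swap accept/reject states)
- Concatenation (NFA construction)
- Kleene star (NFA construction)
union is in this list
Therefore: closed

1


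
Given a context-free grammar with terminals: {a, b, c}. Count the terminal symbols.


Terminal symbols: a, b, c
Counting each: a (#1), b (#2), c (#3)
Total = 3

3


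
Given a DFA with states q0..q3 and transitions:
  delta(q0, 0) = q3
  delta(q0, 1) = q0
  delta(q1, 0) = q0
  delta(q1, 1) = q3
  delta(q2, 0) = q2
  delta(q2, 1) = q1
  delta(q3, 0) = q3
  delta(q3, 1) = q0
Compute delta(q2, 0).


Looking up transition function:
delta(q2, 0) in the table
Row: q2, Column: 0
Result: q2

q2


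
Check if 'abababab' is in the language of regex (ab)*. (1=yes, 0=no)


Pattern: (ab)*
String: 'abababab'
Pattern requires: zero or more repetitions of 'ab'
Pairs: ['ab', 'ab', 'ab', 'ab']
All pairs are 'ab'? Yes
Result: 1

1


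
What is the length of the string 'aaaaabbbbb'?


String: 'aaaaabbbbb'
Counting characters:
  'a' appears 5 time(s)
  'b' appears 5 time(s)
Total length = 5 + 5 = 10

10


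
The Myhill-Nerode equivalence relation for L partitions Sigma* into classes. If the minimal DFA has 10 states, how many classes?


Myhill-Nerode theorem:
Number of equivalence classes = number of states in minimal DFA
Minimal DFA states = 10
Therefore equivalence classes = 10

10


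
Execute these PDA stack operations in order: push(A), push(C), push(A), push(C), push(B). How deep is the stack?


Tracing stack operations:
  push(A) -> stack = [A], depth=1
  push(C) -> stack = [A,C], depth=2
  push(A) -> stack = [A,C,A], depth=3
  push(C) -> stack = [A,C,A,C], depth=4
  push(B) -> stack = [A,C,A,C,B], depth=5
Final depth = 5

5


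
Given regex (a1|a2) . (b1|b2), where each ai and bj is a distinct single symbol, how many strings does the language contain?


First group: 2 alternatives
Second group: 2 alternatives
Concatenation: each choice from group 1 pairs with each from group 2
Total = 2 x 2 = 4

4


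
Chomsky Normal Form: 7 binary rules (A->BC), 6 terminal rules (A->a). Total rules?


CNF allows two rule forms:
  A -> BC (binary): 7 rules
  A -> a (terminal): 6 rules
Total = 7 + 6 = 13

13


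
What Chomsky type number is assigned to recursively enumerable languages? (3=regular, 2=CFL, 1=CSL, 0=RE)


Chomsky hierarchy levels:
  Type 3: Regular (DFA/NFA/regex)
  Type 2: Context-free (PDA)
  Type 1: Context-sensitive
  Type 0: Recursively enumerable (TM)
'recursively enumerable' corresponds to Type 0

0


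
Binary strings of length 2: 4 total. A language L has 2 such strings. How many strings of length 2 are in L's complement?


Alphabet: {0,1}
String length: 2
Total strings of length 2 = 2^2 = 4
Strings in L = 2
Complement = total - |L|
= 4 - 2
= 2

2


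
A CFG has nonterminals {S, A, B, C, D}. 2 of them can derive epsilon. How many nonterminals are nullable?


Nonterminals: {S, A, B, C, D}
A nonterminal is nullable if it can derive epsilon
Counting nullable nonterminals: 2
Total nullable = 2

2


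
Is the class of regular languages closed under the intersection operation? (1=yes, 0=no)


Regular languages are closed under:
- Union (DFA product construction)
- Intersection (DFA product construction)
- Complement (swap accept/reject states)
- Concatenation (NFA construction)
- Kleene star (NFA construction)
intersection is in this list
Therefore: closed

1


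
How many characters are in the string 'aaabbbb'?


String: 'aaabbbb'
Counting characters:
  'a' appears 3 time(s)
  'b' appears 4 time(s)
Total length = 3 + 4 = 7

7


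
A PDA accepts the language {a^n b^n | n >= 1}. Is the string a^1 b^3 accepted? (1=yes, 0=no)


Language requires equal numbers of a's and b's
PDA pushes for each 'a', pops for each 'b'
Number of a's = 1
Number of b's = 3
1 != 3 -> Reject

0


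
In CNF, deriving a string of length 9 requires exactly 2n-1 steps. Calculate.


Chomsky Normal Form derivation:
String length n = 9
Each step either:
  - Splits a nonterminal into two (n-1 such steps)
  - Converts a nonterminal to terminal (n such steps)
Total = (n-1) + n = 2n - 1
= 2(9) - 1
= 18 - 1
= 17

17


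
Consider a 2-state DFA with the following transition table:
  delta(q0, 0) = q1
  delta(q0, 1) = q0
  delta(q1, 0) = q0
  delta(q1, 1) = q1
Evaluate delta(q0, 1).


Looking up transition function:
delta(q0, 1) in the table
Row: q0, Column: 1
Result: q0

q0


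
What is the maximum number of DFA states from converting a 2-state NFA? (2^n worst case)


NFA has 2 states
Subset construction: each DFA state = subset of NFA states
Maximum subsets = 2^2
2^2 = 4

4


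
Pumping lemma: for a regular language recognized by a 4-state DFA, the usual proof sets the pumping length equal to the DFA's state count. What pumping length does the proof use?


Pumping lemma for regular languages (standard proof):
Take p = |Q|, the number of DFA states.
Any string of length >= |Q| passes through |Q|+1 states while reading its first |Q| symbols,
so by pigeonhole some state repeats, giving the loop that can be pumped.
Here |Q| = 4
Therefore the proof uses p = 4

4


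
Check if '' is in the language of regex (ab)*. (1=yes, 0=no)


Pattern: (ab)*
String: ''
Pattern requires: zero or more repetitions of 'ab'
Pairs: []
All pairs are 'ab'? Yes
Result: 1

1


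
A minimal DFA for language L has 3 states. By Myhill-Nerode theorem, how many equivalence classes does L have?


Myhill-Nerode theorem:
Number of equivalence classes = number of states in minimal DFA
Minimal DFA states = 3
Therefore equivalence classes = 3

3


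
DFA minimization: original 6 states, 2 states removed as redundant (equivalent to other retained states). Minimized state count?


Original DFA: 6 states
Redundant states removed: 2
Minimized states = original - removed
= 6 - 2
= 4

4


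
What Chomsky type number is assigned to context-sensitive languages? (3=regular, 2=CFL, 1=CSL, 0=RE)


Chomsky hierarchy levels:
  Type 3: Regular (DFA/NFA/regex)
  Type 2: Context-free (PDA)
  Type 1: Context-sensitive
  Type 0: Recursively enumerable (TM)
'context-sensitive' corresponds to Type 1

1


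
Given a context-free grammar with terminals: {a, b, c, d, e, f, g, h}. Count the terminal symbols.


Terminal symbols: a, b, c, d, e, f, g, h
Counting each: a (#1), b (#2), c (#3), d (#4), e (#5), f (#6), g (#7), h (#8)
Total = 8

8


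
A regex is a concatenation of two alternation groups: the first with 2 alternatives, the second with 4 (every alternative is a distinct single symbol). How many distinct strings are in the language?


First group: 2 alternatives
Second group: 4 alternatives
Concatenation: each choice from group 1 pairs with each from group 2
Total = 2 x 4 = 8

8


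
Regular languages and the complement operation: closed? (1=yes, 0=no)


Regular languages are closed under all standard operations:
- Union: Yes (product construction)
- Intersection: Yes (product construction)
- Complement: Yes (swap accept/reject)
- Concatenation: Yes (NFA construction)
Operation: complement -> Closed

1


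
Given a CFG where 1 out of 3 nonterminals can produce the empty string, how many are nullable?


Nonterminals: {S, A, B}
A nonterminal is nullable if it can derive epsilon
Counting nullable nonterminals: 1
Total nullable = 1

1


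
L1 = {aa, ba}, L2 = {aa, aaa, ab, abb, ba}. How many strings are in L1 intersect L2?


L1 = {aa, ba}
L2 = {aa, aaa, ab, abb, ba}
Checking each string in L1 against L2:
  'aa': in L2? Yes
  'ba': in L2? Yes
Intersection = {aa, ba}
|L1 ∩ L2| = 2

2


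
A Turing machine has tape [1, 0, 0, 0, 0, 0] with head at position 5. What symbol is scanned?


Tape: [1, 0, 0, 0, 0, 0]
Positions: 0 1 2 3 4 5
Values:    1 0 0 0 0 0
Head at position 5
tape[5] = 0

0


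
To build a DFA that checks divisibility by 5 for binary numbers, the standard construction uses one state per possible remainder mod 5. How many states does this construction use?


Divisibility by 5 is tracked via the remainder mod 5: 0, 1, ..., 4
The construction assigns one state to each remainder
Number of remainders = 5

5


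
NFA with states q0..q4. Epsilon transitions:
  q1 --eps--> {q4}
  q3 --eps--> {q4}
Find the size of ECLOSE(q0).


Starting from q0
Initialize closure = {q0}
q0 has no outgoing epsilon transitions -> nothing to add
Final closure: {q0}
Size = 1

1


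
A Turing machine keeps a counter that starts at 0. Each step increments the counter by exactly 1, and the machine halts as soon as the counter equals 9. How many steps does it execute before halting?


Counter starts at 0. Counting sequence:
  Step 1: counter = 1
  Step 2: counter = 2
  Step 3: counter = 3
  Step 4: counter = 4
  Step 5: counter = 5
  Step 6: counter = 6
  ...
  Step 9: counter = 9
Counter reached 9 -> halt
Total steps = 9

9


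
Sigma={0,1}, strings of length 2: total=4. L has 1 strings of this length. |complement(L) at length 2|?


Alphabet: {0,1}
String length: 2
Total strings of length 2 = 2^2 = 4
Strings in L = 1
Complement = total - |L|
= 4 - 1
= 3

3


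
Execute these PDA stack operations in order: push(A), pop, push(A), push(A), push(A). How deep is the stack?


Tracing stack operations:
  push(A) -> stack = [A], depth=1
  pop -> removed A, stack = [], depth=0
  push(A) -> stack = [A], depth=1
  push(A) -> stack = [A,A], depth=2
  push(A) -> stack = [A,A,A], depth=3
Final depth = 3

3


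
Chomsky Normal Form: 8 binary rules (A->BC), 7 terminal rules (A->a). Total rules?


CNF allows two rule forms:
  A -> BC (binary): 8 rules
  A -> a (terminal): 7 rules
Total = 8 + 7 = 15

15


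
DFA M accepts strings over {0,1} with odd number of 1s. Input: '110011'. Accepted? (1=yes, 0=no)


DFA has 2 states: q_even (start, accept=no) and q_odd
Processing string '110011' character by character:
  Position 0: read '1', 1-count=1 -> q_odd
  Position 1: read '1', 1-count=2 -> q_even
  Position 2: read '0', 1-count=2 -> q_even (no change)
  Position 3: read '0', 1-count=2 -> q_even (no change)
  Position 4: read '1', 1-count=3 -> q_odd
  Position 5: read '1', 1-count=4 -> q_even
Final state: q_even, total 1s = 4 (even); the DFA requires an odd count -> reject

0


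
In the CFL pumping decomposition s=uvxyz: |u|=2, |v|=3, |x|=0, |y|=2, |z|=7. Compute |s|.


|s| = |u| + |v| + |x| + |y| + |z|
= 2 + 3 + 0 + 2 + 7
= 5 + 0 + 9
= 5 + 9
= 14

14


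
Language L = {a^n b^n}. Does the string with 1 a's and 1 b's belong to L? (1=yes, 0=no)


Language requires equal numbers of a's and b's
PDA pushes for each 'a', pops for each 'b'
Number of a's = 1
Number of b's = 1
1 == 1 -> Accept

1


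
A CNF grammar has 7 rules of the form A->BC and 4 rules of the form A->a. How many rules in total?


CNF allows two rule forms:
  A -> BC (binary): 7 rules
  A -> a (terminal): 4 rules
Total = 7 + 4 = 11

11


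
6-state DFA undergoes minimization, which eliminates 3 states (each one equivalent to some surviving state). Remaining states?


Original DFA: 6 states
Redundant states removed: 3
Minimized states = original - removed
= 6 - 3
= 3

3


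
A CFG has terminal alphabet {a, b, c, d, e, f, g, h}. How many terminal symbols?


Terminal symbols: a, b, c, d, e, f, g, h
Counting each: a (#1), b (#2), c (#3), d (#4), e (#5), f (#6), g (#7), h (#8)
Total = 8

8


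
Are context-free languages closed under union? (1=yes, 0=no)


CFL closure properties:
  Closed under: union, concatenation, Kleene star
  NOT closed under: intersection, complement
Operation 'union' is in closed list -> Yes (closed)

1


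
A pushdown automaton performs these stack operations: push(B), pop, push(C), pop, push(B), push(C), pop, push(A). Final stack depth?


Tracing stack operations:
  push(B) -> stack = [B], depth=1
  pop -> removed B, stack = [], depth=0
  push(C) -> stack = [C], depth=1
  pop -> removed C, stack = [], depth=0
  push(B) -> stack = [B], depth=1
  push(C) -> stack = [B,C], depth=2
  pop -> removed C, stack = [B], depth=1
  push(A) -> stack = [B,A], depth=2
Final depth = 2

2


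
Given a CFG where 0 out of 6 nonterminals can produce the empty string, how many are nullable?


Nonterminals: {S, A, B, C, D, E}
A nonterminal is nullable if it can derive epsilon
Counting nullable nonterminals: 0
Total nullable = 0

0


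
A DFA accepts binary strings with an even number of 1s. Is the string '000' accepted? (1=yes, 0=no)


DFA has 2 states: q_even (start, accept=yes) and q_odd
Processing string '000' character by character:
  Position 0: read '0', 1-count=0 -> q_even (no change)
  Position 1: read '0', 1-count=0 -> q_even (no change)
  Position 2: read '0', 1-count=0 -> q_even (no change)
Final state: q_even, total 1s = 0 (even); the DFA requires an even count -> accept

1


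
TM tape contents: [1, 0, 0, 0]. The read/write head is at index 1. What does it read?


Tape: [1, 0, 0, 0]
Positions: 0 1 2 3
Values:    1 0 0 0
Head at position 1
tape[1] = 0

0


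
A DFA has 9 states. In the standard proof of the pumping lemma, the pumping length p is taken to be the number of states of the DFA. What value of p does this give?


Pumping lemma for regular languages (standard proof):
Take p = |Q|, the number of DFA states.
Any string of length >= |Q| passes through |Q|+1 states while reading its first |Q| symbols,
so by pigeonhole some state repeats, giving the loop that can be pumped.
Here |Q| = 9
Therefore the proof uses p = 9

9


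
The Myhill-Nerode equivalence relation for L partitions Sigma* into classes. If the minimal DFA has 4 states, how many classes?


Myhill-Nerode theorem:
Number of equivalence classes = number of states in minimal DFA
Minimal DFA states = 4
Therefore equivalence classes = 4

4


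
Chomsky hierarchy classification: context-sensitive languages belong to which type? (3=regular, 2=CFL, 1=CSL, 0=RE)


Chomsky hierarchy levels:
  Type 3: Regular (DFA/NFA/regex)
  Type 2: Context-free (PDA)
  Type 1: Context-sensitive
  Type 0: Recursively enumerable (TM)
'context-sensitive' corresponds to Type 1

1


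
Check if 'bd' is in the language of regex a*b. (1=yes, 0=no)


Pattern: a*b
String: 'bd'
Pattern requires: zero or more 'a's followed by exactly one 'b'
Found 0 leading 'a's
Remaining: 'bd'
Remaining is not 'b' -> no match
Result: 0

0


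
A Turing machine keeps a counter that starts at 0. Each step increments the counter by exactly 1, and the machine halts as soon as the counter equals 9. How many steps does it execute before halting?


Counter starts at 0. Counting sequence:
  Step 1: counter = 1
  Step 2: counter = 2
  Step 3: counter = 3
  Step 4: counter = 4
  Step 5: counter = 5
  Step 6: counter = 6
  ...
  Step 9: counter = 9
Counter reached 9 -> halt
Total steps = 9

9


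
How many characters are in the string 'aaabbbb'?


String: 'aaabbbb'
Counting characters:
  'a' appears 3 time(s)
  'b' appears 4 time(s)
Total length = 3 + 4 = 7

7


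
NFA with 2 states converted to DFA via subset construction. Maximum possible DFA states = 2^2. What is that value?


NFA has 2 states
Subset construction: each DFA state = subset of NFA states
Maximum subsets = 2^2
2^2 = 4

4


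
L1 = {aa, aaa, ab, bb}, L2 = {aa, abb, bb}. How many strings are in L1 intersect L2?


L1 = {aa, aaa, ab, bb}
L2 = {aa, abb, bb}
Checking each string in L1 against L2:
  'aa': in L2? Yes
  'aaa': in L2? No
  'ab': in L2? No
  'bb': in L2? Yes
Intersection = {aa, bb}
|L1 ∩ L2| = 2

2


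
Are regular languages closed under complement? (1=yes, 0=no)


Regular languages are closed under:
- Union (DFA product construction)
- Intersection (DFA product construction)
- Complement (swap accept/reject states)
- Concatenation (NFA construction)
- Kleene star (NFA construction)
complement is in this list
Therefore: closed

1


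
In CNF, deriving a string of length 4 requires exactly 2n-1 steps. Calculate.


Chomsky Normal Form derivation:
String length n = 4
Each step either:
  - Splits a nonterminal into two (n-1 such steps)
  - Converts a nonterminal to terminal (n such steps)
Total = (n-1) + n = 2n - 1
= 2(4) - 1
= 8 - 1
= 7

7


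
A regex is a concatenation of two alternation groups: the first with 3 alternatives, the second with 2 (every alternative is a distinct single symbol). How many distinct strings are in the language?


First group: 3 alternatives
Second group: 2 alternatives
Concatenation: each choice from group 1 pairs with each from group 2
Total = 3 x 2 = 6

6
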